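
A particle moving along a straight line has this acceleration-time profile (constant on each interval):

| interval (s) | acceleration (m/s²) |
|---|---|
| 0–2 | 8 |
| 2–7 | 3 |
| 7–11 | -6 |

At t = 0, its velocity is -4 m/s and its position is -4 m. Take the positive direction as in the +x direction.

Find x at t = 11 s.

161.5 m

On each constant-a segment, Δv = aΔt and Δx = v₀Δt + ½aΔt²; chain segment to segment.
0–2 s: v starts -4 m/s; Δx = -4·2 + ½·8·2² = 8 m; v ends 12 m/s.
2–7 s: v starts 12 m/s; Δx = 12·5 + ½·3·5² = 97.5 m; v ends 27 m/s.
7–11 s: v starts 27 m/s; Δx = 27·4 + ½·-6·4² = 60 m; v ends 3 m/s.
x(11) = -4 + Σ Δx = 161.5 m.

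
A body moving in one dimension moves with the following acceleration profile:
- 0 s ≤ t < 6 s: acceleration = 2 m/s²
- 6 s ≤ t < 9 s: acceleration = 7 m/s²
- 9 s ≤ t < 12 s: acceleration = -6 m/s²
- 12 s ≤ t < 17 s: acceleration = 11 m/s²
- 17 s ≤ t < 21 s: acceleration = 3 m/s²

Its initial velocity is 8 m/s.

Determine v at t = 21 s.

90 m/s

Δv equals the area under the a-t graph; then v = v₀ + Δv.
0–6 s: 2 × 6 = 12 m/s
6–9 s: 7 × 3 = 21 m/s
9–12 s: -6 × 3 = -18 m/s
12–17 s: 11 × 5 = 55 m/s
17–21 s: 3 × 4 = 12 m/s
Δv = 82 m/s, so v(21) = 8 + (82) = 90 m/s.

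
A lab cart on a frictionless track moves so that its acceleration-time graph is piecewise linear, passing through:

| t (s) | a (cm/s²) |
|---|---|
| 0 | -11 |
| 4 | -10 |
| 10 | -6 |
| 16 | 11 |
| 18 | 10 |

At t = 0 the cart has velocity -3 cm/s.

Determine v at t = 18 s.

Δv equals the area under the a-t graph; then v = v₀ + Δv.
0–4 s: ½(-11 + -10)(4) = -42 cm/s
4–10 s: ½(-10 + -6)(6) = -48 cm/s
10–16 s: ½(-6 + 11)(6) = 15 cm/s
16–18 s: ½(11 + 10)(2) = 21 cm/s
Δv = -54 cm/s, so v(18) = -3 + (-54) = -57 cm/s.

-57 cm/s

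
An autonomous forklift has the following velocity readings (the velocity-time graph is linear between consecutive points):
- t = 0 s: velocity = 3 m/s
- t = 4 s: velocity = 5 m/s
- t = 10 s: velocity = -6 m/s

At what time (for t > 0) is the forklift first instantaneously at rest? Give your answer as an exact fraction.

v changes sign on 4–10 s (from 5 to -6); the graph is linear there, so v = 0 at t = 4 + (-5)·(10 − 4)/(-6 − 5) = 74/11 s.

t = 74/11 s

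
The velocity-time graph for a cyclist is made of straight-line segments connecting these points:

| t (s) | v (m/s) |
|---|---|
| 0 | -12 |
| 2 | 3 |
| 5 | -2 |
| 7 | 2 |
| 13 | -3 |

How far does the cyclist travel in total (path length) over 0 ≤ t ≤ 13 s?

Total distance travelled is ∫|v| dt — sum the magnitudes of each area piece.
0–2 s: v = 0 at t = 1.6 s; triangle areas 9.6 + 0.6 = 10.2 m
2–5 s: v = 0 at t = 3.8 s; triangle areas 2.7 + 1.2 = 3.9 m
5–7 s: v = 0 at t = 6 s; triangle areas 1 + 1 = 2 m
7–13 s: v = 0 at t = 9.4 s; triangle areas 2.4 + 5.4 = 7.8 m
Total distance = 23.9 m

23.9 m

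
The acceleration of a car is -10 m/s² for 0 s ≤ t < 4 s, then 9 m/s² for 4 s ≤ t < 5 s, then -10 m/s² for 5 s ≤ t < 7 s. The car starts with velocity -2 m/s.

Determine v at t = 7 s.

-53 m/s

Δv equals the area under the a-t graph; then v = v₀ + Δv.
0–4 s: -10 × 4 = -40 m/s
4–5 s: 9 × 1 = 9 m/s
5–7 s: -10 × 2 = -20 m/s
Δv = -51 m/s, so v(7) = -2 + (-51) = -53 m/s.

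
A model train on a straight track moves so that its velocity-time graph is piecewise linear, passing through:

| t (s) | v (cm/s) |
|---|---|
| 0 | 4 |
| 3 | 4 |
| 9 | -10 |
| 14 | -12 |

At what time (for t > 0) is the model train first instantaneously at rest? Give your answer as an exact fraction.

t = 33/7 s

v changes sign on 3–9 s (from 4 to -10); the graph is linear there, so v = 0 at t = 3 + (-4)·(9 − 3)/(-10 − 4) = 33/7 s.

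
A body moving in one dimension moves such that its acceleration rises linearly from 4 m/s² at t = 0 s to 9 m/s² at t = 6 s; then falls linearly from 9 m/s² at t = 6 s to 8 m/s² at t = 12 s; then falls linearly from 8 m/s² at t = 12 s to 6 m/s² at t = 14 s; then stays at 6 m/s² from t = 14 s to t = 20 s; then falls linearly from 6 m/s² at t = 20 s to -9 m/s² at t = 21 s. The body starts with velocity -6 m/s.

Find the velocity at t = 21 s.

132.5 m/s

Δv equals the area under the a-t graph; then v = v₀ + Δv.
0–6 s: ½(4 + 9)(6) = 39 m/s
6–12 s: ½(9 + 8)(6) = 51 m/s
12–14 s: ½(8 + 6)(2) = 14 m/s
14–20 s: 6 × 6 = 36 m/s
20–21 s: ½(6 + -9)(1) = -1.5 m/s
Δv = 138.5 m/s, so v(21) = -6 + (138.5) = 132.5 m/s.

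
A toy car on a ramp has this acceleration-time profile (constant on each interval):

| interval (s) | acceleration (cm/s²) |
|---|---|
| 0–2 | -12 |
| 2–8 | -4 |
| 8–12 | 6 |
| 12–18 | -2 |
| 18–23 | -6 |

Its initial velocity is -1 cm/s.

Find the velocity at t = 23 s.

Δv equals the area under the a-t graph; then v = v₀ + Δv.
0–2 s: -12 × 2 = -24 cm/s
2–8 s: -4 × 6 = -24 cm/s
8–12 s: 6 × 4 = 24 cm/s
12–18 s: -2 × 6 = -12 cm/s
18–23 s: -6 × 5 = -30 cm/s
Δv = -66 cm/s, so v(23) = -1 + (-66) = -67 cm/s.

-67 cm/s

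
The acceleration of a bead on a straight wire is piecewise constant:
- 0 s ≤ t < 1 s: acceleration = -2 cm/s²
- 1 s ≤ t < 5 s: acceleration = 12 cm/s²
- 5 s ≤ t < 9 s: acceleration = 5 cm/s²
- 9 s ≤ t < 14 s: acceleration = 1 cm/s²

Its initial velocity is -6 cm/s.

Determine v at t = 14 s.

65 cm/s

Δv equals the area under the a-t graph; then v = v₀ + Δv.
0–1 s: -2 × 1 = -2 cm/s
1–5 s: 12 × 4 = 48 cm/s
5–9 s: 5 × 4 = 20 cm/s
9–14 s: 1 × 5 = 5 cm/s
Δv = 71 cm/s, so v(14) = -6 + (71) = 65 cm/s.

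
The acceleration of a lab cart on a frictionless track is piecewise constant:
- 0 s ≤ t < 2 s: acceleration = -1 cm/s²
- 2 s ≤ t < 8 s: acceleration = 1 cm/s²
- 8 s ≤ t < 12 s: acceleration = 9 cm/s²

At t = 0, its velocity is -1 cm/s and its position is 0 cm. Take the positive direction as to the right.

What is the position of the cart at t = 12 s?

80 cm

On each constant-a segment, Δv = aΔt and Δx = v₀Δt + ½aΔt²; chain segment to segment.
0–2 s: v starts -1 cm/s; Δx = -1·2 + ½·-1·2² = -4 cm; v ends -3 cm/s.
2–8 s: v starts -3 cm/s; Δx = -3·6 + ½·1·6² = 0 cm; v ends 3 cm/s.
8–12 s: v starts 3 cm/s; Δx = 3·4 + ½·9·4² = 84 cm; v ends 39 cm/s.
x(12) = 0 + Σ Δx = 80 cm.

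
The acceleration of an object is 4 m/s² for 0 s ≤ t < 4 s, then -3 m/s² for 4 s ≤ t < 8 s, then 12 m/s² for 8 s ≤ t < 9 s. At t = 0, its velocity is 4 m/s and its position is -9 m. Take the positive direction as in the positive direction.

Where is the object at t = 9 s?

109 m

On each constant-a segment, Δv = aΔt and Δx = v₀Δt + ½aΔt²; chain segment to segment.
0–4 s: v starts 4 m/s; Δx = 4·4 + ½·4·4² = 48 m; v ends 20 m/s.
4–8 s: v starts 20 m/s; Δx = 20·4 + ½·-3·4² = 56 m; v ends 8 m/s.
8–9 s: v starts 8 m/s; Δx = 8·1 + ½·12·1² = 14 m; v ends 20 m/s.
x(9) = -9 + Σ Δx = 109 m.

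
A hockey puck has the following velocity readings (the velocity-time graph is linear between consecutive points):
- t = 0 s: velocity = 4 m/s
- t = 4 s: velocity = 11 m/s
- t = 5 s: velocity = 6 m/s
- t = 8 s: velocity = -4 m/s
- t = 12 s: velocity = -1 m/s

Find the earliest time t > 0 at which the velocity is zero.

v changes sign on 5–8 s (from 6 to -4); the graph is linear there, so v = 0 at t = 5 + (-6)·(8 − 5)/(-4 − 6) = 6.8 s.

t = 6.8 s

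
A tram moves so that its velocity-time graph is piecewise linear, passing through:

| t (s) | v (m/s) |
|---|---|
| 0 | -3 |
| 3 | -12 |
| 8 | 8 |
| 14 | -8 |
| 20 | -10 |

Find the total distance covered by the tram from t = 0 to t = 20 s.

126.5 m

Distance (not displacement) is the total path length: add the absolute areas under v-t.
0–3 s: |½(-3 + -12)(3)| = 22.5 m
3–8 s: v = 0 at t = 6 s; triangle areas 18 + 8 = 26 m
8–14 s: v = 0 at t = 11 s; triangle areas 12 + 12 = 24 m
14–20 s: |½(-8 + -10)(6)| = 54 m
Total distance = 126.5 m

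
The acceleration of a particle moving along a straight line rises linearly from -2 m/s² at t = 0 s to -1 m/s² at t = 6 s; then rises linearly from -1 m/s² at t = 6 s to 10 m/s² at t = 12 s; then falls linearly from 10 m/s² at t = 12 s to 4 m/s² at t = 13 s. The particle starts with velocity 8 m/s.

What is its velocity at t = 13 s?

33 m/s

Δv equals the area under the a-t graph; then v = v₀ + Δv.
0–6 s: ½(-2 + -1)(6) = -9 m/s
6–12 s: ½(-1 + 10)(6) = 27 m/s
12–13 s: ½(10 + 4)(1) = 7 m/s
Δv = 25 m/s, so v(13) = 8 + (25) = 33 m/s.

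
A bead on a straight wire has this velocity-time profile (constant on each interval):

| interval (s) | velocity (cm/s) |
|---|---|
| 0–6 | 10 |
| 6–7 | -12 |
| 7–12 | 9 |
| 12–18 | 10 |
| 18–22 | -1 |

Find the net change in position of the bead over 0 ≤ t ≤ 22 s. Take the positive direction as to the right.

Net displacement equals the area under the velocity-time graph (areas below the axis count negative).
0–6 s: 10 × 6 = 60 cm
6–7 s: -12 × 1 = -12 cm
7–12 s: 9 × 5 = 45 cm
12–18 s: 10 × 6 = 60 cm
18–22 s: -1 × 4 = -4 cm
Net displacement = 149 cm

149 cm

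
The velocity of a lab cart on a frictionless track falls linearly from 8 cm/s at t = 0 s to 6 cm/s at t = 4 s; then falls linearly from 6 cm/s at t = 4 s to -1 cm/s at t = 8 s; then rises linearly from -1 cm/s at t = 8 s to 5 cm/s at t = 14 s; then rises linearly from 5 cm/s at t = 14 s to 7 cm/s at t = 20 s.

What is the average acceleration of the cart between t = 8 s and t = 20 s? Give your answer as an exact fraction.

2/3 cm/s²

Average acceleration = Δv/Δt = (7 − -1)/(20 − 8) = 2/3 cm/s².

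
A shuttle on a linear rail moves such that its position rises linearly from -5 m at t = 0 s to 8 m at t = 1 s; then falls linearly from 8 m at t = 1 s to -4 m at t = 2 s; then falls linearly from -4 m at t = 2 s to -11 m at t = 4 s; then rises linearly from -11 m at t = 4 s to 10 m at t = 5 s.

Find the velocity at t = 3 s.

Velocity is the slope of the x-t graph on 2–4 s: (-11 − -4)/(4 − 2) = -3.5 m/s.

-3.5 m/s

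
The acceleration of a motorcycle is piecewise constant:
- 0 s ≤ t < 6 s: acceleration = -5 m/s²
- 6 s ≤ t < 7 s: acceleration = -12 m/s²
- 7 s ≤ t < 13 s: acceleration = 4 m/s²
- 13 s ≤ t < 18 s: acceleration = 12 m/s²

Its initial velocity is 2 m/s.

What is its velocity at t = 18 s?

Δv equals the area under the a-t graph; then v = v₀ + Δv.
0–6 s: -5 × 6 = -30 m/s
6–7 s: -12 × 1 = -12 m/s
7–13 s: 4 × 6 = 24 m/s
13–18 s: 12 × 5 = 60 m/s
Δv = 42 m/s, so v(18) = 2 + (42) = 44 m/s.

44 m/s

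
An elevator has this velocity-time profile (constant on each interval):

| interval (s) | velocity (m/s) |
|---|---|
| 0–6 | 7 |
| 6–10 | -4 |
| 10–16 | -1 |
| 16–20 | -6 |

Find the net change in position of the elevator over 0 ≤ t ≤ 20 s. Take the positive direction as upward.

Net displacement equals the area under the velocity-time graph (areas below the axis count negative).
0–6 s: 7 × 6 = 42 m
6–10 s: -4 × 4 = -16 m
10–16 s: -1 × 6 = -6 m
16–20 s: -6 × 4 = -24 m
Net displacement = -4 m

-4 m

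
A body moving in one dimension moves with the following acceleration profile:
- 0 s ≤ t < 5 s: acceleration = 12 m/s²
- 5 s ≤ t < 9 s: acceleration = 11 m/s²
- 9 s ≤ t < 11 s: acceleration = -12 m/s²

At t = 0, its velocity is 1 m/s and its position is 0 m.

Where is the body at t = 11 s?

On each constant-a segment, Δv = aΔt and Δx = v₀Δt + ½aΔt²; chain segment to segment.
0–5 s: v starts 1 m/s; Δx = 1·5 + ½·12·5² = 155 m; v ends 61 m/s.
5–9 s: v starts 61 m/s; Δx = 61·4 + ½·11·4² = 332 m; v ends 105 m/s.
9–11 s: v starts 105 m/s; Δx = 105·2 + ½·-12·2² = 186 m; v ends 81 m/s.
x(11) = 0 + Σ Δx = 673 m.

673 m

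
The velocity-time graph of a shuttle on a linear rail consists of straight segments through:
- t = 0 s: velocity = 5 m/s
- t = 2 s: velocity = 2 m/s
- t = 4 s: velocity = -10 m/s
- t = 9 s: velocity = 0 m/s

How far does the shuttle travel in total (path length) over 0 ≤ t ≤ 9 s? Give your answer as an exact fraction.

Distance (not displacement) is the total path length: add the absolute areas under v-t.
0–2 s: |½(5 + 2)(2)| = 7 m
2–4 s: v = 0 at t = 7/3 s; triangle areas 1/3 + 25/3 = 26/3 m
4–9 s: |½(-10 + 0)(5)| = 25 m
Total distance = 122/3 m

122/3 m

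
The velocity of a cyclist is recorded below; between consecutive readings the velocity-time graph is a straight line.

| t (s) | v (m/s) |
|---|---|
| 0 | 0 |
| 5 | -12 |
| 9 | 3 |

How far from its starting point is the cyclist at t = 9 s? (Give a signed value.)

Net displacement equals the area under the velocity-time graph (areas below the axis count negative).
0–5 s: ½(0 + -12)(5) = -30 m
5–9 s: ½(-12 + 3)(4) = -18 m
Net displacement = -48 m

-48 m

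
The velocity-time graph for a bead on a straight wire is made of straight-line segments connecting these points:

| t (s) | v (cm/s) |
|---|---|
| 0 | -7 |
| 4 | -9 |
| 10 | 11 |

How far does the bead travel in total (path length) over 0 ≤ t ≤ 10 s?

Distance (not displacement) is the total path length: add the absolute areas under v-t.
0–4 s: |½(-7 + -9)(4)| = 32 cm
4–10 s: v = 0 at t = 6.7 s; triangle areas 12.15 + 18.15 = 30.3 cm
Total distance = 62.3 cm

62.3 cm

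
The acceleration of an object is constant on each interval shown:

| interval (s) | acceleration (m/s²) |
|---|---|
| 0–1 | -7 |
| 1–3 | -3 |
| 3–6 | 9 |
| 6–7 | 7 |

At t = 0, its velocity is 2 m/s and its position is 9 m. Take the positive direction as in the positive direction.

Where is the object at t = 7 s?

On each constant-a segment, Δv = aΔt and Δx = v₀Δt + ½aΔt²; chain segment to segment.
0–1 s: v starts 2 m/s; Δx = 2·1 + ½·-7·1² = -1.5 m; v ends -5 m/s.
1–3 s: v starts -5 m/s; Δx = -5·2 + ½·-3·2² = -16 m; v ends -11 m/s.
3–6 s: v starts -11 m/s; Δx = -11·3 + ½·9·3² = 7.5 m; v ends 16 m/s.
6–7 s: v starts 16 m/s; Δx = 16·1 + ½·7·1² = 19.5 m; v ends 23 m/s.
x(7) = 9 + Σ Δx = 18.5 m.

18.5 m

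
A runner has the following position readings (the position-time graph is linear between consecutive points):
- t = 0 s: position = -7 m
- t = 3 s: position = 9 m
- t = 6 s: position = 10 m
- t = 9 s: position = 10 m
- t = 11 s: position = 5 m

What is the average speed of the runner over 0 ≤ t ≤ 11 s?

Average speed = (total path length)/(elapsed time); on a piecewise-linear x-t graph the path length is Σ|Δx|.
0–3 s: |Δx| = |9 − -7| = 16 m
3–6 s: |Δx| = |10 − 9| = 1 m
6–9 s: |Δx| = |10 − 10| = 0 m
9–11 s: |Δx| = |5 − 10| = 5 m
Total path = 22 m; average speed = 22/11 = 2 m/s.

2 m/s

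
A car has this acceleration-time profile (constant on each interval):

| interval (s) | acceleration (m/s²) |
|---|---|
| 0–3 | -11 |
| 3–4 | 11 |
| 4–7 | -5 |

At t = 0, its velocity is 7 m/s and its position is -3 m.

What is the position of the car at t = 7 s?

-119.5 m

On each constant-a segment, Δv = aΔt and Δx = v₀Δt + ½aΔt²; chain segment to segment.
0–3 s: v starts 7 m/s; Δx = 7·3 + ½·-11·3² = -28.5 m; v ends -26 m/s.
3–4 s: v starts -26 m/s; Δx = -26·1 + ½·11·1² = -20.5 m; v ends -15 m/s.
4–7 s: v starts -15 m/s; Δx = -15·3 + ½·-5·3² = -67.5 m; v ends -30 m/s.
x(7) = -3 + Σ Δx = -119.5 m.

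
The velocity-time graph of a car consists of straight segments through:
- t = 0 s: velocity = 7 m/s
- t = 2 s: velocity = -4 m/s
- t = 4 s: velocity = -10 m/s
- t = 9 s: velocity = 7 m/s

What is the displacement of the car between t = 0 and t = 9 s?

Displacement is the signed area under the v-t curve.
0–2 s: ½(7 + -4)(2) = 3 m
2–4 s: ½(-4 + -10)(2) = -14 m
4–9 s: ½(-10 + 7)(5) = -7.5 m
Net displacement = -18.5 m

-18.5 m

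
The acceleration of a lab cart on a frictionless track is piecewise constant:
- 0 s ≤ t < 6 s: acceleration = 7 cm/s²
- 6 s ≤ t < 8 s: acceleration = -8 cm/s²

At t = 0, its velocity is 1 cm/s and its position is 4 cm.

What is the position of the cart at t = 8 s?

On each constant-a segment, Δv = aΔt and Δx = v₀Δt + ½aΔt²; chain segment to segment.
0–6 s: v starts 1 cm/s; Δx = 1·6 + ½·7·6² = 132 cm; v ends 43 cm/s.
6–8 s: v starts 43 cm/s; Δx = 43·2 + ½·-8·2² = 70 cm; v ends 27 cm/s.
x(8) = 4 + Σ Δx = 206 cm.

206 cm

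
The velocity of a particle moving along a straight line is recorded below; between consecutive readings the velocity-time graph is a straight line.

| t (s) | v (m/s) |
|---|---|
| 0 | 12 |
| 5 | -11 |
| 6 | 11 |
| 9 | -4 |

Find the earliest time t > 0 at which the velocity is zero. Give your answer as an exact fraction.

t = 60/23 s

v changes sign on 0–5 s (from 12 to -11); the graph is linear there, so v = 0 at t = 0 + (-12)·(5 − 0)/(-11 − 12) = 60/23 s.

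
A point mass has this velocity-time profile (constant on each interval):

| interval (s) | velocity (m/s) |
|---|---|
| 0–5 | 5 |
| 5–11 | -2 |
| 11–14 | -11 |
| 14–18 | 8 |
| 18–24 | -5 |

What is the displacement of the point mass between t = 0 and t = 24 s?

-18 m

Net displacement equals the area under the velocity-time graph (areas below the axis count negative).
0–5 s: 5 × 5 = 25 m
5–11 s: -2 × 6 = -12 m
11–14 s: -11 × 3 = -33 m
14–18 s: 8 × 4 = 32 m
18–24 s: -5 × 6 = -30 m
Net displacement = -18 m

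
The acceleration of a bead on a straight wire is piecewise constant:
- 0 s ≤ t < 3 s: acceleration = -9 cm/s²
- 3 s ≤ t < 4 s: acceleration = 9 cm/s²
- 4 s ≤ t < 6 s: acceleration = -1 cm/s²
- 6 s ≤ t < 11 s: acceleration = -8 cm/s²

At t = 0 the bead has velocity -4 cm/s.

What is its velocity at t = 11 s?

-64 cm/s

Δv equals the area under the a-t graph; then v = v₀ + Δv.
0–3 s: -9 × 3 = -27 cm/s
3–4 s: 9 × 1 = 9 cm/s
4–6 s: -1 × 2 = -2 cm/s
6–11 s: -8 × 5 = -40 cm/s
Δv = -60 cm/s, so v(11) = -4 + (-60) = -64 cm/s.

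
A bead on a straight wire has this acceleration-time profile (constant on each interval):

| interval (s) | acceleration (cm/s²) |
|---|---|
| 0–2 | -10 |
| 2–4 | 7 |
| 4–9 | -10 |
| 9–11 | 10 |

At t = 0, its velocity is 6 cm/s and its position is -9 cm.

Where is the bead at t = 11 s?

On each constant-a segment, Δv = aΔt and Δx = v₀Δt + ½aΔt²; chain segment to segment.
0–2 s: v starts 6 cm/s; Δx = 6·2 + ½·-10·2² = -8 cm; v ends -14 cm/s.
2–4 s: v starts -14 cm/s; Δx = -14·2 + ½·7·2² = -14 cm; v ends 0 cm/s.
4–9 s: v starts 0 cm/s; Δx = 0·5 + ½·-10·5² = -125 cm; v ends -50 cm/s.
9–11 s: v starts -50 cm/s; Δx = -50·2 + ½·10·2² = -80 cm; v ends -30 cm/s.
x(11) = -9 + Σ Δx = -236 cm.

-236 cm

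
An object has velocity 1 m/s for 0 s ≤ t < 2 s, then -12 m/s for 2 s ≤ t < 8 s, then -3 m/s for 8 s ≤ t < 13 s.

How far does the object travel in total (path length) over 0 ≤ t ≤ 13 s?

Distance (not displacement) is the total path length: add the absolute areas under v-t.
0–2 s: |1| × 2 = 2 m
2–8 s: |-12| × 6 = 72 m
8–13 s: |-3| × 5 = 15 m
Total distance = 89 m

89 m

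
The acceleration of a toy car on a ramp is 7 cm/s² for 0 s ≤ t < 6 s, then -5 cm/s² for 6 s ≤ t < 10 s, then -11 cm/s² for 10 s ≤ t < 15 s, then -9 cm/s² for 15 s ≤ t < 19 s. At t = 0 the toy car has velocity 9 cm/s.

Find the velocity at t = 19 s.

-60 cm/s

Δv equals the area under the a-t graph; then v = v₀ + Δv.
0–6 s: 7 × 6 = 42 cm/s
6–10 s: -5 × 4 = -20 cm/s
10–15 s: -11 × 5 = -55 cm/s
15–19 s: -9 × 4 = -36 cm/s
Δv = -69 cm/s, so v(19) = 9 + (-69) = -60 cm/s.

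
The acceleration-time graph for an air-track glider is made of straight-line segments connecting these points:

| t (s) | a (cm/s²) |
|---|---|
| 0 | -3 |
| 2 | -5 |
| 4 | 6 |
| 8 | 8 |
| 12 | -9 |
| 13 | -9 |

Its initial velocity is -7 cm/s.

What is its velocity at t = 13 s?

3 cm/s

Δv equals the area under the a-t graph; then v = v₀ + Δv.
0–2 s: ½(-3 + -5)(2) = -8 cm/s
2–4 s: ½(-5 + 6)(2) = 1 cm/s
4–8 s: ½(6 + 8)(4) = 28 cm/s
8–12 s: ½(8 + -9)(4) = -2 cm/s
12–13 s: -9 × 1 = -9 cm/s
Δv = 10 cm/s, so v(13) = -7 + (10) = 3 cm/s.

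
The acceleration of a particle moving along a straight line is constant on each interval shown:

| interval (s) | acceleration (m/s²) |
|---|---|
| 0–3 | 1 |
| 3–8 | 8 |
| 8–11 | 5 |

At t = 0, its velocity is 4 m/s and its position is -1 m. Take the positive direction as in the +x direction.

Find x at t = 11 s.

On each constant-a segment, Δv = aΔt and Δx = v₀Δt + ½aΔt²; chain segment to segment.
0–3 s: v starts 4 m/s; Δx = 4·3 + ½·1·3² = 16.5 m; v ends 7 m/s.
3–8 s: v starts 7 m/s; Δx = 7·5 + ½·8·5² = 135 m; v ends 47 m/s.
8–11 s: v starts 47 m/s; Δx = 47·3 + ½·5·3² = 163.5 m; v ends 62 m/s.
x(11) = -1 + Σ Δx = 314 m.

314 m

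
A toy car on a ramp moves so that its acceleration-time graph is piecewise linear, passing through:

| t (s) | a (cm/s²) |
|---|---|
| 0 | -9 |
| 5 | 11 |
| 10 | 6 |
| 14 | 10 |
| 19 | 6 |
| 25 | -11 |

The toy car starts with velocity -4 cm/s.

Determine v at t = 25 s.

Δv equals the area under the a-t graph; then v = v₀ + Δv.
0–5 s: ½(-9 + 11)(5) = 5 cm/s
5–10 s: ½(11 + 6)(5) = 42.5 cm/s
10–14 s: ½(6 + 10)(4) = 32 cm/s
14–19 s: ½(10 + 6)(5) = 40 cm/s
19–25 s: ½(6 + -11)(6) = -15 cm/s
Δv = 104.5 cm/s, so v(25) = -4 + (104.5) = 100.5 cm/s.

100.5 cm/s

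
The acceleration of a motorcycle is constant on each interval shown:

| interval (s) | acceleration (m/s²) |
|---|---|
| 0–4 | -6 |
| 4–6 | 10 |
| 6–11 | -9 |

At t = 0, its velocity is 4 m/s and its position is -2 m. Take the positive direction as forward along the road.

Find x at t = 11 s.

-166.5 m

On each constant-a segment, Δv = aΔt and Δx = v₀Δt + ½aΔt²; chain segment to segment.
0–4 s: v starts 4 m/s; Δx = 4·4 + ½·-6·4² = -32 m; v ends -20 m/s.
4–6 s: v starts -20 m/s; Δx = -20·2 + ½·10·2² = -20 m; v ends 0 m/s.
6–11 s: v starts 0 m/s; Δx = 0·5 + ½·-9·5² = -112.5 m; v ends -45 m/s.
x(11) = -2 + Σ Δx = -166.5 m.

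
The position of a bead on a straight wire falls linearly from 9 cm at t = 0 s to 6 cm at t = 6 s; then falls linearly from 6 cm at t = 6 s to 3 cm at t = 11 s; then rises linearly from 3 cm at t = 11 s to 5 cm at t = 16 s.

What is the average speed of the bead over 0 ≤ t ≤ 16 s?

Average speed = (total path length)/(elapsed time); on a piecewise-linear x-t graph the path length is Σ|Δx|.
0–6 s: |Δx| = |6 − 9| = 3 cm
6–11 s: |Δx| = |3 − 6| = 3 cm
11–16 s: |Δx| = |5 − 3| = 2 cm
Total path = 8 cm; average speed = 8/16 = 0.5 cm/s.

0.5 cm/s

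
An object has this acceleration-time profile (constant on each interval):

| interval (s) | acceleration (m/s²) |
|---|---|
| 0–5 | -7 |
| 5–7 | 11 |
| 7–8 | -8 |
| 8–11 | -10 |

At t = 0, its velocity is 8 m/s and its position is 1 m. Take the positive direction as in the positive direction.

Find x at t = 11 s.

-171.5 m

On each constant-a segment, Δv = aΔt and Δx = v₀Δt + ½aΔt²; chain segment to segment.
0–5 s: v starts 8 m/s; Δx = 8·5 + ½·-7·5² = -47.5 m; v ends -27 m/s.
5–7 s: v starts -27 m/s; Δx = -27·2 + ½·11·2² = -32 m; v ends -5 m/s.
7–8 s: v starts -5 m/s; Δx = -5·1 + ½·-8·1² = -9 m; v ends -13 m/s.
8–11 s: v starts -13 m/s; Δx = -13·3 + ½·-10·3² = -84 m; v ends -43 m/s.
x(11) = 1 + Σ Δx = -171.5 m.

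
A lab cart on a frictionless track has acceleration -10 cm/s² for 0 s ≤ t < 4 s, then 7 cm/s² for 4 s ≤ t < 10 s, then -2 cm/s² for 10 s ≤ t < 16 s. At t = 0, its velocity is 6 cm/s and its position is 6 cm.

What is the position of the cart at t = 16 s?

On each constant-a segment, Δv = aΔt and Δx = v₀Δt + ½aΔt²; chain segment to segment.
0–4 s: v starts 6 cm/s; Δx = 6·4 + ½·-10·4² = -56 cm; v ends -34 cm/s.
4–10 s: v starts -34 cm/s; Δx = -34·6 + ½·7·6² = -78 cm; v ends 8 cm/s.
10–16 s: v starts 8 cm/s; Δx = 8·6 + ½·-2·6² = 12 cm; v ends -4 cm/s.
x(16) = 6 + Σ Δx = -116 cm.

-116 cm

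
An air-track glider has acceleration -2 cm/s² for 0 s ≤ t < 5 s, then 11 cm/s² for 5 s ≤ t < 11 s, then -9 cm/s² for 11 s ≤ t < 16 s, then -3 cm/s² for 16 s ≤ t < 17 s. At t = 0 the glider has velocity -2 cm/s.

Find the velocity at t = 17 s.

6 cm/s

Δv equals the area under the a-t graph; then v = v₀ + Δv.
0–5 s: -2 × 5 = -10 cm/s
5–11 s: 11 × 6 = 66 cm/s
11–16 s: -9 × 5 = -45 cm/s
16–17 s: -3 × 1 = -3 cm/s
Δv = 8 cm/s, so v(17) = -2 + (8) = 6 cm/s.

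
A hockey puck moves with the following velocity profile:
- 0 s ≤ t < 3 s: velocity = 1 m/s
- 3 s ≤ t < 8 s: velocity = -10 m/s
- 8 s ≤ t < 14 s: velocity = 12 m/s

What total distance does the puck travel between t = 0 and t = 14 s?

Distance (not displacement) is the total path length: add the absolute areas under v-t.
0–3 s: |1| × 3 = 3 m
3–8 s: |-10| × 5 = 50 m
8–14 s: |12| × 6 = 72 m
Total distance = 125 m

125 m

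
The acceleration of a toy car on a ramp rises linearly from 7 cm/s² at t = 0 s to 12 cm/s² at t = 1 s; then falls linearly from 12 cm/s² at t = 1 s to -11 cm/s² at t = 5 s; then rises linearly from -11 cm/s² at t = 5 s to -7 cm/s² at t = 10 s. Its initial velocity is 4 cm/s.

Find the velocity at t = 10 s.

Δv equals the area under the a-t graph; then v = v₀ + Δv.
0–1 s: ½(7 + 12)(1) = 9.5 cm/s
1–5 s: ½(12 + -11)(4) = 2 cm/s
5–10 s: ½(-11 + -7)(5) = -45 cm/s
Δv = -33.5 cm/s, so v(10) = 4 + (-33.5) = -29.5 cm/s.

-29.5 cm/s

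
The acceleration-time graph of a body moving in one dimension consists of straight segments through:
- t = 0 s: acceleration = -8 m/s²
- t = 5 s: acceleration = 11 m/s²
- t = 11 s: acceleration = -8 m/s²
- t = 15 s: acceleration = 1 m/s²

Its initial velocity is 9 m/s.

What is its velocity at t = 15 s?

Δv equals the area under the a-t graph; then v = v₀ + Δv.
0–5 s: ½(-8 + 11)(5) = 7.5 m/s
5–11 s: ½(11 + -8)(6) = 9 m/s
11–15 s: ½(-8 + 1)(4) = -14 m/s
Δv = 2.5 m/s, so v(15) = 9 + (2.5) = 11.5 m/s.

11.5 m/s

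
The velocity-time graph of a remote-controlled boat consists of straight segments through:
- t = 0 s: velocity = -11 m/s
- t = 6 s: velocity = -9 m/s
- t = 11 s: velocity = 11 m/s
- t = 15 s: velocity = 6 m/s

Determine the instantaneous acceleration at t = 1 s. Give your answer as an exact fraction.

Acceleration is the slope of the v-t graph on 0–6 s: (-9 − -11)/(6 − 0) = 1/3 m/s².

1/3 m/s²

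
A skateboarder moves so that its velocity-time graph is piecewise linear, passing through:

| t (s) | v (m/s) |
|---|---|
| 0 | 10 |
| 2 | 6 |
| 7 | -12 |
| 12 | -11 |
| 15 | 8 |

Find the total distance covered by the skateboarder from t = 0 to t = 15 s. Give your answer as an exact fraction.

2149/19 m

Total distance travelled is ∫|v| dt — sum the magnitudes of each area piece.
0–2 s: |½(10 + 6)(2)| = 16 m
2–7 s: v = 0 at t = 11/3 s; triangle areas 5 + 20 = 25 m
7–12 s: |½(-12 + -11)(5)| = 57.5 m
12–15 s: v = 0 at t = 261/19 s; triangle areas 363/38 + 96/19 = 555/38 m
Total distance = 2149/19 m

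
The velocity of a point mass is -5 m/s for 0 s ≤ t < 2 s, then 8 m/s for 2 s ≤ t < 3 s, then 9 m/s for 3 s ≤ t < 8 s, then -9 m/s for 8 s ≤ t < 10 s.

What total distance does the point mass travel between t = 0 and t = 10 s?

Distance (not displacement) is the total path length: add the absolute areas under v-t.
0–2 s: |-5| × 2 = 10 m
2–3 s: |8| × 1 = 8 m
3–8 s: |9| × 5 = 45 m
8–10 s: |-9| × 2 = 18 m
Total distance = 81 m

81 m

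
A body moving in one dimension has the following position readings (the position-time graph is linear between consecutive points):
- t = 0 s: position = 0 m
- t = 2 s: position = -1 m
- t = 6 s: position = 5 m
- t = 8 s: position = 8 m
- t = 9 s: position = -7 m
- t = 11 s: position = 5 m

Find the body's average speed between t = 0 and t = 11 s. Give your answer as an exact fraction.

Average speed = (total path length)/(elapsed time); on a piecewise-linear x-t graph the path length is Σ|Δx|.
0–2 s: |Δx| = |-1 − 0| = 1 m
2–6 s: |Δx| = |5 − -1| = 6 m
6–8 s: |Δx| = |8 − 5| = 3 m
8–9 s: |Δx| = |-7 − 8| = 15 m
9–11 s: |Δx| = |5 − -7| = 12 m
Total path = 37 m; average speed = 37/11 = 37/11 m/s.

37/11 m/s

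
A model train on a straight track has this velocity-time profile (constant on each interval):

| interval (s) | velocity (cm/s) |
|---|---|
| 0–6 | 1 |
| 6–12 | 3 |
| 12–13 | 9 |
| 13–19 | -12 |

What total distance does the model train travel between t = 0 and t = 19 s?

Total distance travelled is ∫|v| dt — sum the magnitudes of each area piece.
0–6 s: |1| × 6 = 6 cm
6–12 s: |3| × 6 = 18 cm
12–13 s: |9| × 1 = 9 cm
13–19 s: |-12| × 6 = 72 cm
Total distance = 105 cm

105 cm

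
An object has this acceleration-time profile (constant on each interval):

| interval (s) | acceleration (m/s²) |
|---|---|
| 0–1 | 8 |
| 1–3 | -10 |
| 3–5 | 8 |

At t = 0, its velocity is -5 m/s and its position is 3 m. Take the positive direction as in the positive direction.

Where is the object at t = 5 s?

-30 m

On each constant-a segment, Δv = aΔt and Δx = v₀Δt + ½aΔt²; chain segment to segment.
0–1 s: v starts -5 m/s; Δx = -5·1 + ½·8·1² = -1 m; v ends 3 m/s.
1–3 s: v starts 3 m/s; Δx = 3·2 + ½·-10·2² = -14 m; v ends -17 m/s.
3–5 s: v starts -17 m/s; Δx = -17·2 + ½·8·2² = -18 m; v ends -1 m/s.
x(5) = 3 + Σ Δx = -30 m.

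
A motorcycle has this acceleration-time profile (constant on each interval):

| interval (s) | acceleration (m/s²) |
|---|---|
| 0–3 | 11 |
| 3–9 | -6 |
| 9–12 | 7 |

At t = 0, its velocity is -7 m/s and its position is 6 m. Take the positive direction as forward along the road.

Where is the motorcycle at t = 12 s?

On each constant-a segment, Δv = aΔt and Δx = v₀Δt + ½aΔt²; chain segment to segment.
0–3 s: v starts -7 m/s; Δx = -7·3 + ½·11·3² = 28.5 m; v ends 26 m/s.
3–9 s: v starts 26 m/s; Δx = 26·6 + ½·-6·6² = 48 m; v ends -10 m/s.
9–12 s: v starts -10 m/s; Δx = -10·3 + ½·7·3² = 1.5 m; v ends 11 m/s.
x(12) = 6 + Σ Δx = 84 m.

84 m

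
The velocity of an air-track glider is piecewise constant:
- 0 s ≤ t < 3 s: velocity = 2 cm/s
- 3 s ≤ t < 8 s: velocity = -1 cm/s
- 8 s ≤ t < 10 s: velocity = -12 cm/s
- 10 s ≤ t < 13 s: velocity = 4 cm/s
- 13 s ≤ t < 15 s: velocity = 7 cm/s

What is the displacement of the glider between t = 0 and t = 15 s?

Displacement is the signed area under the v-t curve.
0–3 s: 2 × 3 = 6 cm
3–8 s: -1 × 5 = -5 cm
8–10 s: -12 × 2 = -24 cm
10–13 s: 4 × 3 = 12 cm
13–15 s: 7 × 2 = 14 cm
Net displacement = 3 cm

3 cm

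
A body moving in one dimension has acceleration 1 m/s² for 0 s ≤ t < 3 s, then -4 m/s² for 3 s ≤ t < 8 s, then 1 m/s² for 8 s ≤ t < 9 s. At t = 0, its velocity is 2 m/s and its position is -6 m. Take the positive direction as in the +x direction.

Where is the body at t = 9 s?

On each constant-a segment, Δv = aΔt and Δx = v₀Δt + ½aΔt²; chain segment to segment.
0–3 s: v starts 2 m/s; Δx = 2·3 + ½·1·3² = 10.5 m; v ends 5 m/s.
3–8 s: v starts 5 m/s; Δx = 5·5 + ½·-4·5² = -25 m; v ends -15 m/s.
8–9 s: v starts -15 m/s; Δx = -15·1 + ½·1·1² = -14.5 m; v ends -14 m/s.
x(9) = -6 + Σ Δx = -35 m.

-35 m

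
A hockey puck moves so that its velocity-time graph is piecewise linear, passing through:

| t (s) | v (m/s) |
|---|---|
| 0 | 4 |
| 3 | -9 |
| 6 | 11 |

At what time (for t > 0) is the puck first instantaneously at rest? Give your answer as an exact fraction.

v changes sign on 0–3 s (from 4 to -9); the graph is linear there, so v = 0 at t = 0 + (-4)·(3 − 0)/(-9 − 4) = 12/13 s.

t = 12/13 s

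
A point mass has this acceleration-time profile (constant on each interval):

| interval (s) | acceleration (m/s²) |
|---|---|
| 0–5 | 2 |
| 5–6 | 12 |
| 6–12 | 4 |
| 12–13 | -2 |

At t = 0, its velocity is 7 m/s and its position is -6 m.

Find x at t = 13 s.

375 m

On each constant-a segment, Δv = aΔt and Δx = v₀Δt + ½aΔt²; chain segment to segment.
0–5 s: v starts 7 m/s; Δx = 7·5 + ½·2·5² = 60 m; v ends 17 m/s.
5–6 s: v starts 17 m/s; Δx = 17·1 + ½·12·1² = 23 m; v ends 29 m/s.
6–12 s: v starts 29 m/s; Δx = 29·6 + ½·4·6² = 246 m; v ends 53 m/s.
12–13 s: v starts 53 m/s; Δx = 53·1 + ½·-2·1² = 52 m; v ends 51 m/s.
x(13) = -6 + Σ Δx = 375 m.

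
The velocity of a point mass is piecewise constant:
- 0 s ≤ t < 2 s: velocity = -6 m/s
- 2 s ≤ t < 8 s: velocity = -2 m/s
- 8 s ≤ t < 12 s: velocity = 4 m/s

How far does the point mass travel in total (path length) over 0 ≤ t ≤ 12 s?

40 m

Distance (not displacement) is the total path length: add the absolute areas under v-t.
0–2 s: |-6| × 2 = 12 m
2–8 s: |-2| × 6 = 12 m
8–12 s: |4| × 4 = 16 m
Total distance = 40 m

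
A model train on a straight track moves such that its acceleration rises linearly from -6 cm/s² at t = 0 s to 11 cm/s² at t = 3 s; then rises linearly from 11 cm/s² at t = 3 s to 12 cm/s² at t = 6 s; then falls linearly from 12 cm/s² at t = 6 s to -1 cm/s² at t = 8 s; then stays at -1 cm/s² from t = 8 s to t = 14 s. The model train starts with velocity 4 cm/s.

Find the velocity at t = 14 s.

Δv equals the area under the a-t graph; then v = v₀ + Δv.
0–3 s: ½(-6 + 11)(3) = 7.5 cm/s
3–6 s: ½(11 + 12)(3) = 34.5 cm/s
6–8 s: ½(12 + -1)(2) = 11 cm/s
8–14 s: -1 × 6 = -6 cm/s
Δv = 47 cm/s, so v(14) = 4 + (47) = 51 cm/s.

51 cm/s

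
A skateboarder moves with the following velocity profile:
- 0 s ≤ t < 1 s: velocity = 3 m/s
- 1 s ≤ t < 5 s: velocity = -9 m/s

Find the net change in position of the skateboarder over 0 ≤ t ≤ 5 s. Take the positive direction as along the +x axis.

Net displacement equals the area under the velocity-time graph (areas below the axis count negative).
0–1 s: 3 × 1 = 3 m
1–5 s: -9 × 4 = -36 m
Net displacement = -33 m

-33 m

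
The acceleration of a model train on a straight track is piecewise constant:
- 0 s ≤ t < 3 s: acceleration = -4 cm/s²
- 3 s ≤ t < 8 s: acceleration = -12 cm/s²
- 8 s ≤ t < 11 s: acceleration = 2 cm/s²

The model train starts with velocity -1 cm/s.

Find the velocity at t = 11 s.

-67 cm/s

Δv equals the area under the a-t graph; then v = v₀ + Δv.
0–3 s: -4 × 3 = -12 cm/s
3–8 s: -12 × 5 = -60 cm/s
8–11 s: 2 × 3 = 6 cm/s
Δv = -66 cm/s, so v(11) = -1 + (-66) = -67 cm/s.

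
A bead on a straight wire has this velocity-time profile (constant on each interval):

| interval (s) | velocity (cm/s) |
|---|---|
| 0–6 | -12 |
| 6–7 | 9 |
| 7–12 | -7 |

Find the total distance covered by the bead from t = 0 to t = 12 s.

116 cm

Total distance travelled is ∫|v| dt — sum the magnitudes of each area piece.
0–6 s: |-12| × 6 = 72 cm
6–7 s: |9| × 1 = 9 cm
7–12 s: |-7| × 5 = 35 cm
Total distance = 116 cm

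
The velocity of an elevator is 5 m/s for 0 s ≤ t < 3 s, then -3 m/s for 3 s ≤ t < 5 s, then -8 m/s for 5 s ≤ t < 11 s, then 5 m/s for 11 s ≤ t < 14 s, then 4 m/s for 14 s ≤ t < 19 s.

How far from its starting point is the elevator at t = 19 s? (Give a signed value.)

-4 m

Net displacement equals the area under the velocity-time graph (areas below the axis count negative).
0–3 s: 5 × 3 = 15 m
3–5 s: -3 × 2 = -6 m
5–11 s: -8 × 6 = -48 m
11–14 s: 5 × 3 = 15 m
14–19 s: 4 × 5 = 20 m
Net displacement = -4 m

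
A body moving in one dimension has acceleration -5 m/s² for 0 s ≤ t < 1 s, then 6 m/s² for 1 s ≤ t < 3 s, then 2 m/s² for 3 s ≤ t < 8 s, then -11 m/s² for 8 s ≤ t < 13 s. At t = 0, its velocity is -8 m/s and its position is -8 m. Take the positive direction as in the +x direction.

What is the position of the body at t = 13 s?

-105 m

On each constant-a segment, Δv = aΔt and Δx = v₀Δt + ½aΔt²; chain segment to segment.
0–1 s: v starts -8 m/s; Δx = -8·1 + ½·-5·1² = -10.5 m; v ends -13 m/s.
1–3 s: v starts -13 m/s; Δx = -13·2 + ½·6·2² = -14 m; v ends -1 m/s.
3–8 s: v starts -1 m/s; Δx = -1·5 + ½·2·5² = 20 m; v ends 9 m/s.
8–13 s: v starts 9 m/s; Δx = 9·5 + ½·-11·5² = -92.5 m; v ends -46 m/s.
x(13) = -8 + Σ Δx = -105 m.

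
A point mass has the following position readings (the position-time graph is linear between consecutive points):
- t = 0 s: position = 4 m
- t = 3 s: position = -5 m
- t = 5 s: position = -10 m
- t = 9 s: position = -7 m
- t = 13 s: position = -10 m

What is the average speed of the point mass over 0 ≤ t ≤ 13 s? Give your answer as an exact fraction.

Average speed = (total path length)/(elapsed time); on a piecewise-linear x-t graph the path length is Σ|Δx|.
0–3 s: |Δx| = |-5 − 4| = 9 m
3–5 s: |Δx| = |-10 − -5| = 5 m
5–9 s: |Δx| = |-7 − -10| = 3 m
9–13 s: |Δx| = |-10 − -7| = 3 m
Total path = 20 m; average speed = 20/13 = 20/13 m/s.

20/13 m/s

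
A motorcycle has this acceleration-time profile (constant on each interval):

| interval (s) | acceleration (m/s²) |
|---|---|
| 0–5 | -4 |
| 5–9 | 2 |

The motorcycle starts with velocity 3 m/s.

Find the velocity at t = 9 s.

-9 m/s

Δv equals the area under the a-t graph; then v = v₀ + Δv.
0–5 s: -4 × 5 = -20 m/s
5–9 s: 2 × 4 = 8 m/s
Δv = -12 m/s, so v(9) = 3 + (-12) = -9 m/s.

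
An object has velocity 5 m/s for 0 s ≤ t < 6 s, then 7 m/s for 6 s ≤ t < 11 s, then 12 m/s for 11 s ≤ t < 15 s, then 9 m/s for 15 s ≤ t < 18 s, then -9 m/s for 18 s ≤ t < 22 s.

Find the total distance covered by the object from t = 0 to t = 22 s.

176 m

Total distance travelled is ∫|v| dt — sum the magnitudes of each area piece.
0–6 s: |5| × 6 = 30 m
6–11 s: |7| × 5 = 35 m
11–15 s: |12| × 4 = 48 m
15–18 s: |9| × 3 = 27 m
18–22 s: |-9| × 4 = 36 m
Total distance = 176 m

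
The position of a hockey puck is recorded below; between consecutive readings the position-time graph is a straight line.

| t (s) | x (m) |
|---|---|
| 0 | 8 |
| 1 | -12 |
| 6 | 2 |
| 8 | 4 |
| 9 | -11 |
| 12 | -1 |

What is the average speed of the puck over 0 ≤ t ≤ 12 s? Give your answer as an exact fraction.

Average speed = (total path length)/(elapsed time); on a piecewise-linear x-t graph the path length is Σ|Δx|.
0–1 s: |Δx| = |-12 − 8| = 20 m
1–6 s: |Δx| = |2 − -12| = 14 m
6–8 s: |Δx| = |4 − 2| = 2 m
8–9 s: |Δx| = |-11 − 4| = 15 m
9–12 s: |Δx| = |-1 − -11| = 10 m
Total path = 61 m; average speed = 61/12 = 61/12 m/s.

61/12 m/s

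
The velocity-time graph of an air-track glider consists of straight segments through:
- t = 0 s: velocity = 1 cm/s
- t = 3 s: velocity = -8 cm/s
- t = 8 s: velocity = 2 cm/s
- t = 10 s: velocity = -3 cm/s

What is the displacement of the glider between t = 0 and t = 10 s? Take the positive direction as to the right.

-26.5 cm

Net displacement equals the area under the velocity-time graph (areas below the axis count negative).
0–3 s: ½(1 + -8)(3) = -10.5 cm
3–8 s: ½(-8 + 2)(5) = -15 cm
8–10 s: ½(2 + -3)(2) = -1 cm
Net displacement = -26.5 cm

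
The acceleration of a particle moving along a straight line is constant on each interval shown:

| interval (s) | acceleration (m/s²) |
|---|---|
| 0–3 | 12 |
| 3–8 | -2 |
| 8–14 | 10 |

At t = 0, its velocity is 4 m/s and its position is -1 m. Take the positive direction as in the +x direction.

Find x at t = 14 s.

On each constant-a segment, Δv = aΔt and Δx = v₀Δt + ½aΔt²; chain segment to segment.
0–3 s: v starts 4 m/s; Δx = 4·3 + ½·12·3² = 66 m; v ends 40 m/s.
3–8 s: v starts 40 m/s; Δx = 40·5 + ½·-2·5² = 175 m; v ends 30 m/s.
8–14 s: v starts 30 m/s; Δx = 30·6 + ½·10·6² = 360 m; v ends 90 m/s.
x(14) = -1 + Σ Δx = 600 m.

600 m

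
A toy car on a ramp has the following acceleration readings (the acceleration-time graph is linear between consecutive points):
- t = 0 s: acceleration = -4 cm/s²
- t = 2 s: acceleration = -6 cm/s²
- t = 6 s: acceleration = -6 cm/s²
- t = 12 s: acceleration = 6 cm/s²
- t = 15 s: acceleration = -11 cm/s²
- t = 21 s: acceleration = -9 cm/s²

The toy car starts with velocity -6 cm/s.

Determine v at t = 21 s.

Δv equals the area under the a-t graph; then v = v₀ + Δv.
0–2 s: ½(-4 + -6)(2) = -10 cm/s
2–6 s: -6 × 4 = -24 cm/s
6–12 s: ½(-6 + 6)(6) = 0 cm/s
12–15 s: ½(6 + -11)(3) = -7.5 cm/s
15–21 s: ½(-11 + -9)(6) = -60 cm/s
Δv = -101.5 cm/s, so v(21) = -6 + (-101.5) = -107.5 cm/s.

-107.5 cm/s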